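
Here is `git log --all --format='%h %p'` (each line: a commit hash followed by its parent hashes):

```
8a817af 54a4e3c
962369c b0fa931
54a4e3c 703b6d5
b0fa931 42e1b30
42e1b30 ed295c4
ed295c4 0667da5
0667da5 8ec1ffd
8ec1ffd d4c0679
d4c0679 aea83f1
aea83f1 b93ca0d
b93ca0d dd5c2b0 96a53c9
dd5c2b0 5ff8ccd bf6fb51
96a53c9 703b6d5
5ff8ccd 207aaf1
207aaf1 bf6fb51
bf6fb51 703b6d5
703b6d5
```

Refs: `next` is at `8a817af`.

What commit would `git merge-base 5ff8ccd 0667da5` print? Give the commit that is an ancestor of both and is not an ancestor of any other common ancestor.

Ancestors of 5ff8ccd: {207aaf1, 5ff8ccd, 703b6d5, bf6fb51}.
Ancestors of 0667da5: {0667da5, 207aaf1, 5ff8ccd, 703b6d5, 8ec1ffd, 96a53c9, aea83f1, b93ca0d, bf6fb51, d4c0679, dd5c2b0}.
Common ancestors: {207aaf1, 5ff8ccd, 703b6d5, bf6fb51}.
Among these, 5ff8ccd is not an ancestor of any other common ancestor — it is the merge base.

5ff8ccd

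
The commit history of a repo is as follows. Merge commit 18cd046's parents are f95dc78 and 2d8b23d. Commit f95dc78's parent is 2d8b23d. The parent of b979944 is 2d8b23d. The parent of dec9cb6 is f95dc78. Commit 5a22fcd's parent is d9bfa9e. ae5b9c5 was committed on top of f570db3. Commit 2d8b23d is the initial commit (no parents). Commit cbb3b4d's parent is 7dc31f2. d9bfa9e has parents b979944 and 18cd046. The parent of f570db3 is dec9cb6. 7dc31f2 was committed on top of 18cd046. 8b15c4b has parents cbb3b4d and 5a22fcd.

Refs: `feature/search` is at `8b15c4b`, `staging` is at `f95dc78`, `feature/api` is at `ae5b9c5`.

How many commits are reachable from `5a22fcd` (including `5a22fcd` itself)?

6

Walking parent pointers from 5a22fcd: reachable set = {18cd046, 2d8b23d, 5a22fcd, b979944, d9bfa9e, f95dc78}.
That is 6 commits.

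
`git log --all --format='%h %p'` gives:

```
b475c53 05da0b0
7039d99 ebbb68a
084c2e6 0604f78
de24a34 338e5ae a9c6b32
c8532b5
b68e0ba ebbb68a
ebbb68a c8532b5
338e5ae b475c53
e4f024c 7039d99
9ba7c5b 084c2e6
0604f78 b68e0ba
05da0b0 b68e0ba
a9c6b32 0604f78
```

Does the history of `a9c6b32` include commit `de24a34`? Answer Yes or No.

Ancestors of a9c6b32: {0604f78, a9c6b32, b68e0ba, c8532b5, ebbb68a}.
de24a34 is not in that set, so it is not an ancestor of a9c6b32.

No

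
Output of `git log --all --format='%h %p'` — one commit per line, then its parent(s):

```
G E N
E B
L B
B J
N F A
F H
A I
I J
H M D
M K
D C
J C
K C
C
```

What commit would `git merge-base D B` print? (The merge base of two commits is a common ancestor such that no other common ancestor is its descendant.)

Ancestors of D: {C, D}.
Ancestors of B: {B, C, J}.
Common ancestors: {C}.
The only common ancestor is C, so it is the merge base.

C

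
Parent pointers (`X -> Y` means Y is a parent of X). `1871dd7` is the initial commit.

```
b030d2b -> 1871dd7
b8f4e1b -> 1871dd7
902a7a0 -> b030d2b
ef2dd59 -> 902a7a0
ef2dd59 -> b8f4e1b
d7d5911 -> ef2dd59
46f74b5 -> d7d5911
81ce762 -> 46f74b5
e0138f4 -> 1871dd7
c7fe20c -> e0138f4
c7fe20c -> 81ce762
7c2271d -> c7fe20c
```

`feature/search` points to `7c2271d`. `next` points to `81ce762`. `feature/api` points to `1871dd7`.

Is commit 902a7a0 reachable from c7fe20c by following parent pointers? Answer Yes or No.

Yes

Ancestors of c7fe20c (commits reachable by following parents): {1871dd7, 46f74b5, 81ce762, 902a7a0, b030d2b, b8f4e1b, c7fe20c, d7d5911, e0138f4, ef2dd59}.
902a7a0 is in that set, so it is an ancestor of c7fe20c.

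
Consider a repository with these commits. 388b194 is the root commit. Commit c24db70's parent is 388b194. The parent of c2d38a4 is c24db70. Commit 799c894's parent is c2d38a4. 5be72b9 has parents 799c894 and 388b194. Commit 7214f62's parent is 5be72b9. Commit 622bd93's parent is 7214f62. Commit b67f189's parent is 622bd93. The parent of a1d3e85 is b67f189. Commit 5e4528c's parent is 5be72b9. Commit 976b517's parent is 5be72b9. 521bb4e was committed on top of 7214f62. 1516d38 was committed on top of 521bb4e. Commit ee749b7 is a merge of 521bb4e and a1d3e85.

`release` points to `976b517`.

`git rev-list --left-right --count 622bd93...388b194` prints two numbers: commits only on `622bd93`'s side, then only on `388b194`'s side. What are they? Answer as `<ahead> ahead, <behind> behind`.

Reachable from 622bd93: {388b194, 5be72b9, 622bd93, 7214f62, 799c894, c24db70, c2d38a4}.
Reachable from 388b194: {388b194}.
Only in 622bd93's history (ahead): {5be72b9, 622bd93, 7214f62, 799c894, c24db70, c2d38a4} — 6.
Only in 388b194's history (behind): {} — 0.

6 ahead, 0 behind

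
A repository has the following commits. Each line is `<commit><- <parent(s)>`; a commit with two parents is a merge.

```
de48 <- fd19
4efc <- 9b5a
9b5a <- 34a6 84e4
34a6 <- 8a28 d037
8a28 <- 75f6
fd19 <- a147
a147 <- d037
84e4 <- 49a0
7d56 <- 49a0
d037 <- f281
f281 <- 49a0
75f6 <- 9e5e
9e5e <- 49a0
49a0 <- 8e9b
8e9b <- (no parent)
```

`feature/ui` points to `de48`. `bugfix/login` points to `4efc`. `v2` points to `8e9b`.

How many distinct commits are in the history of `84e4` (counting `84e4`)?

3

Walking parent pointers from 84e4: reachable set = {49a0, 84e4, 8e9b}.
That is 3 commits.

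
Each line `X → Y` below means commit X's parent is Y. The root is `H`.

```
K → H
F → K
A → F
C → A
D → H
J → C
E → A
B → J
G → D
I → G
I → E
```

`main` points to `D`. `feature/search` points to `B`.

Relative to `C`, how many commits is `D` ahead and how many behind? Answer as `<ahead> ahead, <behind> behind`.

1 ahead, 4 behind

Reachable from D: {D, H}.
Reachable from C: {A, C, F, H, K}.
Only in D's history (ahead): {D} — 1.
Only in C's history (behind): {A, C, F, K} — 4.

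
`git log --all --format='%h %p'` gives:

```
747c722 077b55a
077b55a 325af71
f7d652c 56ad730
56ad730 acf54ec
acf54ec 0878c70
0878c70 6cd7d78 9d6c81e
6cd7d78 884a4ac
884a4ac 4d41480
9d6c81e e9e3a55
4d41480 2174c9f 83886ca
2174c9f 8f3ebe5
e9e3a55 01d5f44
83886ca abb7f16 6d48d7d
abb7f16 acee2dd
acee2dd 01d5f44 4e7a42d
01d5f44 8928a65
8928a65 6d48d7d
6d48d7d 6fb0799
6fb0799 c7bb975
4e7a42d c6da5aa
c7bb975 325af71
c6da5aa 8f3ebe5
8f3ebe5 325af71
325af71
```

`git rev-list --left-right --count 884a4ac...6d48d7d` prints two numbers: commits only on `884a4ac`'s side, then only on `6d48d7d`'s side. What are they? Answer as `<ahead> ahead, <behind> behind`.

11 ahead, 0 behind

Reachable from 884a4ac: {01d5f44, 2174c9f, 325af71, 4d41480, 4e7a42d, 6d48d7d, 6fb0799, 83886ca, 884a4ac, 8928a65, 8f3ebe5, abb7f16, acee2dd, c6da5aa, c7bb975}.
Reachable from 6d48d7d: {325af71, 6d48d7d, 6fb0799, c7bb975}.
Only in 884a4ac's history (ahead): {01d5f44, 2174c9f, 4d41480, 4e7a42d, 83886ca, 884a4ac, 8928a65, 8f3ebe5, abb7f16, acee2dd, c6da5aa} — 11.
Only in 6d48d7d's history (behind): {} — 0.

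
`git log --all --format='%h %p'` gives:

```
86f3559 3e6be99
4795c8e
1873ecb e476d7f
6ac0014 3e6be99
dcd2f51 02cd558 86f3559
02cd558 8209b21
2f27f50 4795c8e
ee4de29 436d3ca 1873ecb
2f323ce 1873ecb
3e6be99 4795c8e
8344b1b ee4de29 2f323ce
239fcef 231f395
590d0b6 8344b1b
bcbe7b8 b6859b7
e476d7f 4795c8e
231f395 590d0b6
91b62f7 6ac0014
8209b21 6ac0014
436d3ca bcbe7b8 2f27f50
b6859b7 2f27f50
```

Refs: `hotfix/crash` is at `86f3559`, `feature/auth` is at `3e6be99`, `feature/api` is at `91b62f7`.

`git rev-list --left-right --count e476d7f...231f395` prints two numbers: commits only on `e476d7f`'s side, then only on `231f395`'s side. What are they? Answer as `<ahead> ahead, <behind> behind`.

0 ahead, 10 behind

Reachable from e476d7f: {4795c8e, e476d7f}.
Reachable from 231f395: {1873ecb, 231f395, 2f27f50, 2f323ce, 436d3ca, 4795c8e, 590d0b6, 8344b1b, b6859b7, bcbe7b8, e476d7f, ee4de29}.
Only in e476d7f's history (ahead): {} — 0.
Only in 231f395's history (behind): {1873ecb, 231f395, 2f27f50, 2f323ce, 436d3ca, 590d0b6, 8344b1b, b6859b7, bcbe7b8, ee4de29} — 10.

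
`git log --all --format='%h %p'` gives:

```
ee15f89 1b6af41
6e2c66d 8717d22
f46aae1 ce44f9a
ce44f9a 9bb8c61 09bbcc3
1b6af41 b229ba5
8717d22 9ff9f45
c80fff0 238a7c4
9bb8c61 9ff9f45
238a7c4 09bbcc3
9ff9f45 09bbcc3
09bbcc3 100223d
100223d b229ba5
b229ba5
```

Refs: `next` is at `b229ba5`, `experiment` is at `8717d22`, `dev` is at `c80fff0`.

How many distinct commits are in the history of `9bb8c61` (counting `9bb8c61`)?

5

Walking parent pointers from 9bb8c61: reachable set = {09bbcc3, 100223d, 9bb8c61, 9ff9f45, b229ba5}.
That is 5 commits.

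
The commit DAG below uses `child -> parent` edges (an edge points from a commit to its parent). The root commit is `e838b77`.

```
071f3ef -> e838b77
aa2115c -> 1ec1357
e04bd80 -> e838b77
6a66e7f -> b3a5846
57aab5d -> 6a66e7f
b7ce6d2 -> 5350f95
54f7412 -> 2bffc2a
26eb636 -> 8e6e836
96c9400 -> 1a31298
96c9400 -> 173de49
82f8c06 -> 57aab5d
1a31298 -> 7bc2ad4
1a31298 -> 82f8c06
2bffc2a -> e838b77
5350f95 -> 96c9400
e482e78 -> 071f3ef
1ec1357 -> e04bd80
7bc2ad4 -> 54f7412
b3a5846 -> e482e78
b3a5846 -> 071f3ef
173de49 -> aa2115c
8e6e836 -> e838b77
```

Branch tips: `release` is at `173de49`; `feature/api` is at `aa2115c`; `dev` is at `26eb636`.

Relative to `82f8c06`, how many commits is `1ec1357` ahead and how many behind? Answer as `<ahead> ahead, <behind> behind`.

Reachable from 1ec1357: {1ec1357, e04bd80, e838b77}.
Reachable from 82f8c06: {071f3ef, 57aab5d, 6a66e7f, 82f8c06, b3a5846, e482e78, e838b77}.
Only in 1ec1357's history (ahead): {1ec1357, e04bd80} — 2.
Only in 82f8c06's history (behind): {071f3ef, 57aab5d, 6a66e7f, 82f8c06, b3a5846, e482e78} — 6.

2 ahead, 6 behind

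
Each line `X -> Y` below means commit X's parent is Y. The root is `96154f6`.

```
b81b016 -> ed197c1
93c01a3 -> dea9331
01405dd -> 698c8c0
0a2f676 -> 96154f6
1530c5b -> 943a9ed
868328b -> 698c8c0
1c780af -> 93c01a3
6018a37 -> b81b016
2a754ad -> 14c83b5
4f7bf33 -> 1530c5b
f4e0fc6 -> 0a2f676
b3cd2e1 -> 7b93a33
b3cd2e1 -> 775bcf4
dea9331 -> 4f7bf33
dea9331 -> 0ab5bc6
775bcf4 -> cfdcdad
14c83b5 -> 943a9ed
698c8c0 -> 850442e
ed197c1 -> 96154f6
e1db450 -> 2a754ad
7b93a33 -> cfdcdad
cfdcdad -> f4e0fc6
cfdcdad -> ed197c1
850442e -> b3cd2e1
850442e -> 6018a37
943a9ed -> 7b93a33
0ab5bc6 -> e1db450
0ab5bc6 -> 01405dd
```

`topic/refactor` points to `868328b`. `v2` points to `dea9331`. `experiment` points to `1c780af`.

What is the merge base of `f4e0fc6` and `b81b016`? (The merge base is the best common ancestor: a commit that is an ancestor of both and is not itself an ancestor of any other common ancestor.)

96154f6

Ancestors of f4e0fc6: {0a2f676, 96154f6, f4e0fc6}.
Ancestors of b81b016: {96154f6, b81b016, ed197c1}.
Common ancestors: {96154f6}.
The only common ancestor is 96154f6, so it is the merge base.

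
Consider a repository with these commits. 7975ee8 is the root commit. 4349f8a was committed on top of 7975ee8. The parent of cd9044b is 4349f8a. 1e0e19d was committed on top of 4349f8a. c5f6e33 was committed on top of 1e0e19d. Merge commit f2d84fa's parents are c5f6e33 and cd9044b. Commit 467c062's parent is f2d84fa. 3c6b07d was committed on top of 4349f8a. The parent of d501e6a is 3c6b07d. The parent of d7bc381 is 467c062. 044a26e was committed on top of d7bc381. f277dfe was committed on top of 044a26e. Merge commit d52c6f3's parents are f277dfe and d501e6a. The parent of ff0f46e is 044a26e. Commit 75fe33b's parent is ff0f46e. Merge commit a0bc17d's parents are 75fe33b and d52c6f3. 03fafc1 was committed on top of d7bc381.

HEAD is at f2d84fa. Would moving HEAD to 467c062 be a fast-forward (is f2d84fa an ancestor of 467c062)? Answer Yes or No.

Yes

A fast-forward from f2d84fa to 467c062 is possible iff f2d84fa is an ancestor of 467c062.
Ancestors of 467c062: {1e0e19d, 4349f8a, 467c062, 7975ee8, c5f6e33, cd9044b, f2d84fa}.
f2d84fa is among them, so fast-forward is possible.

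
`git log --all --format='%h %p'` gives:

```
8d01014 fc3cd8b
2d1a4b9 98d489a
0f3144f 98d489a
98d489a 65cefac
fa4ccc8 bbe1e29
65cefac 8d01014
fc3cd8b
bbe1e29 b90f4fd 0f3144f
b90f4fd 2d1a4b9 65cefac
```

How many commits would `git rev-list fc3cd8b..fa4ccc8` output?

8

Reachable from fa4ccc8: {0f3144f, 2d1a4b9, 65cefac, 8d01014, 98d489a, b90f4fd, bbe1e29, fa4ccc8, fc3cd8b}.
Reachable from fc3cd8b: {fc3cd8b}.
In fa4ccc8's history but not fc3cd8b's: {0f3144f, 2d1a4b9, 65cefac, 8d01014, 98d489a, b90f4fd, bbe1e29, fa4ccc8} — 8 commits.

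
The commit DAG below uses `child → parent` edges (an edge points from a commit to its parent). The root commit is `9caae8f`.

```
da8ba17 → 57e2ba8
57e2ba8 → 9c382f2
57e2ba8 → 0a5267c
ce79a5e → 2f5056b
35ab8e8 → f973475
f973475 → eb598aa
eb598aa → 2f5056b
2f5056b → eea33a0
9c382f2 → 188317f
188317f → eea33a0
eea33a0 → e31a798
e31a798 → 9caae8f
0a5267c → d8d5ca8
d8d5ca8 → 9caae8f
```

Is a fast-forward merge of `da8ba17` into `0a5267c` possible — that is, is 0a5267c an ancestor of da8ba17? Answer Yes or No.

Yes

A fast-forward from 0a5267c to da8ba17 is possible iff 0a5267c is an ancestor of da8ba17.
Ancestors of da8ba17: {0a5267c, 188317f, 57e2ba8, 9c382f2, 9caae8f, d8d5ca8, da8ba17, e31a798, eea33a0}.
0a5267c is among them, so fast-forward is possible.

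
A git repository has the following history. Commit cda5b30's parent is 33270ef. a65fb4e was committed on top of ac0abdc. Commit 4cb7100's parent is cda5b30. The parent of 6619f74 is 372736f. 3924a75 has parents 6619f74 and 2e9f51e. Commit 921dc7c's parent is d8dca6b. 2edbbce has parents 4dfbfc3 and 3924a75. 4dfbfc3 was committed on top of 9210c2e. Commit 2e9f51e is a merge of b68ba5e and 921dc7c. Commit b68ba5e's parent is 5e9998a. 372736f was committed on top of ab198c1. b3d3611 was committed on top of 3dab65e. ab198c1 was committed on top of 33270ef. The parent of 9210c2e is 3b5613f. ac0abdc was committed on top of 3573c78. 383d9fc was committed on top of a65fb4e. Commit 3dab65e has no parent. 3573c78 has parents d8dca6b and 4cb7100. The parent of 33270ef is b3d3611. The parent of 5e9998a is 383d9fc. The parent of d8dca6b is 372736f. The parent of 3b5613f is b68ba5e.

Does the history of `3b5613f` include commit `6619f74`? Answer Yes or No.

No

Ancestors of 3b5613f: {33270ef, 3573c78, 372736f, 383d9fc, 3b5613f, 3dab65e, 4cb7100, 5e9998a, a65fb4e, ab198c1, ac0abdc, b3d3611, b68ba5e, cda5b30, d8dca6b}.
6619f74 is not in that set, so it is not an ancestor of 3b5613f.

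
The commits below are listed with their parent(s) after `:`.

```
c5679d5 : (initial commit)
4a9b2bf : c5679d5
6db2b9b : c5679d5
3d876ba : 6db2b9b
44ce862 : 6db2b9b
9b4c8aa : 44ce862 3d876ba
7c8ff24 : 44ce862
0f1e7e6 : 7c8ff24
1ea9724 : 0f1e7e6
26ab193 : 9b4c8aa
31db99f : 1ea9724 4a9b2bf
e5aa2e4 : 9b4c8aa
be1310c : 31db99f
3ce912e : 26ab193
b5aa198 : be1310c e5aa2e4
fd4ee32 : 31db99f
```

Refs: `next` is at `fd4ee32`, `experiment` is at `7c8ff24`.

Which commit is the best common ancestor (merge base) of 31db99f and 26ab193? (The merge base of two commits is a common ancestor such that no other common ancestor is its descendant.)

Ancestors of 31db99f: {0f1e7e6, 1ea9724, 31db99f, 44ce862, 4a9b2bf, 6db2b9b, 7c8ff24, c5679d5}.
Ancestors of 26ab193: {26ab193, 3d876ba, 44ce862, 6db2b9b, 9b4c8aa, c5679d5}.
Common ancestors: {44ce862, 6db2b9b, c5679d5}.
Among these, 44ce862 is not an ancestor of any other common ancestor — it is the merge base.

44ce862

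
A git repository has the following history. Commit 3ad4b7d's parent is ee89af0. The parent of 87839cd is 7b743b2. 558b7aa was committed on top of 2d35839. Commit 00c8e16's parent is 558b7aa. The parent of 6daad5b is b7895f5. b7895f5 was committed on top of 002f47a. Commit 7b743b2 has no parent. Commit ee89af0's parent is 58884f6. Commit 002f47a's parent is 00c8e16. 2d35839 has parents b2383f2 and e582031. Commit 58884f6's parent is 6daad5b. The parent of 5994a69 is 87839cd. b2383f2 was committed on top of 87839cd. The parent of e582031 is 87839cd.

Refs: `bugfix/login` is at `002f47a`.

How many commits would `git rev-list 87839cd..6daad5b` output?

Reachable from 6daad5b: {002f47a, 00c8e16, 2d35839, 558b7aa, 6daad5b, 7b743b2, 87839cd, b2383f2, b7895f5, e582031}.
Reachable from 87839cd: {7b743b2, 87839cd}.
In 6daad5b's history but not 87839cd's: {002f47a, 00c8e16, 2d35839, 558b7aa, 6daad5b, b2383f2, b7895f5, e582031} — 8 commits.

8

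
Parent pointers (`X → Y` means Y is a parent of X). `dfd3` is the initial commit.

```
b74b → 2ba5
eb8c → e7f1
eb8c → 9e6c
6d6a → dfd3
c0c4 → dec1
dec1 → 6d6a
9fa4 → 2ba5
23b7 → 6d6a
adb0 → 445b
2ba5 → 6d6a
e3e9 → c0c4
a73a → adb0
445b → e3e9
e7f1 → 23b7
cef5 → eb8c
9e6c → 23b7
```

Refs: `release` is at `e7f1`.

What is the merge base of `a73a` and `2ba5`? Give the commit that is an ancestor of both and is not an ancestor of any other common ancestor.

6d6a

Ancestors of a73a: {445b, 6d6a, a73a, adb0, c0c4, dec1, dfd3, e3e9}.
Ancestors of 2ba5: {2ba5, 6d6a, dfd3}.
Common ancestors: {6d6a, dfd3}.
Among these, 6d6a is not an ancestor of any other common ancestor — it is the merge base.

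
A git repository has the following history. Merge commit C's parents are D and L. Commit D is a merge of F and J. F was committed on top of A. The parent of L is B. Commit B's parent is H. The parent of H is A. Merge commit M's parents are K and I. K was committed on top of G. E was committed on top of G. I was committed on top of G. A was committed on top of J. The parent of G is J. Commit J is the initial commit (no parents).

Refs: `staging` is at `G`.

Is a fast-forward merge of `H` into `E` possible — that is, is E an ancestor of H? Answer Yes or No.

A fast-forward from E to H is possible iff E is an ancestor of H.
Ancestors of H: {A, H, J}.
E is not among them, so fast-forward is not possible.

No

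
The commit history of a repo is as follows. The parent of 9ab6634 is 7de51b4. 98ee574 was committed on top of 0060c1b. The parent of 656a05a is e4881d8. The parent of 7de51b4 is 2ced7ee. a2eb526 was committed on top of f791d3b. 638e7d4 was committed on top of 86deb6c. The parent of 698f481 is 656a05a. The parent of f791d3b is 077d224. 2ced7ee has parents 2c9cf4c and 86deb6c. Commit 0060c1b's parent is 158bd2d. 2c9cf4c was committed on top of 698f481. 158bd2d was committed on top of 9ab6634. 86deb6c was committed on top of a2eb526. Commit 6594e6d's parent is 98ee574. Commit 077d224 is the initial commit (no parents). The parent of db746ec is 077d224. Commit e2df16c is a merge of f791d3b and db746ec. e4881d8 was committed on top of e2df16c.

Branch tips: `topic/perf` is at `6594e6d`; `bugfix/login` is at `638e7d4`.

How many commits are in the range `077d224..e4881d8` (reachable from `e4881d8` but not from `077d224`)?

Reachable from e4881d8: {077d224, db746ec, e2df16c, e4881d8, f791d3b}.
Reachable from 077d224: {077d224}.
In e4881d8's history but not 077d224's: {db746ec, e2df16c, e4881d8, f791d3b} — 4 commits.

4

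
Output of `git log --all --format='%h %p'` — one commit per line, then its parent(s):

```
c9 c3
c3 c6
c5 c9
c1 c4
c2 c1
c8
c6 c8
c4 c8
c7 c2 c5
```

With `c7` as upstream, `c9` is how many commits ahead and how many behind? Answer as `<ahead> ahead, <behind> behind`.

Reachable from c9: {c3, c6, c8, c9}.
Reachable from c7: {c1, c2, c3, c4, c5, c6, c7, c8, c9}.
Only in c9's history (ahead): {} — 0.
Only in c7's history (behind): {c1, c2, c4, c5, c7} — 5.

0 ahead, 5 behind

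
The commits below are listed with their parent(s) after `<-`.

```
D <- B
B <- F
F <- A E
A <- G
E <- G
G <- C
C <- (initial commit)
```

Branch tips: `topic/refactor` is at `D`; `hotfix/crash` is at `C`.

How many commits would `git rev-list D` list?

Walking parent pointers from D: reachable set = {A, B, C, D, E, F, G}.
That is 7 commits.

7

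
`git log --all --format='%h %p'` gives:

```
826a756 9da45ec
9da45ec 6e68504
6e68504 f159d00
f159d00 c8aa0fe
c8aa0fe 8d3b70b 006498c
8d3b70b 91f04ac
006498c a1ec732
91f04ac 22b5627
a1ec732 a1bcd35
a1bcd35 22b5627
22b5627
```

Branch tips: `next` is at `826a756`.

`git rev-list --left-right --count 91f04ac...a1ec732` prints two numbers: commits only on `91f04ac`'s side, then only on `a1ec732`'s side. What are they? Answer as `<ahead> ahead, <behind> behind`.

Reachable from 91f04ac: {22b5627, 91f04ac}.
Reachable from a1ec732: {22b5627, a1bcd35, a1ec732}.
Only in 91f04ac's history (ahead): {91f04ac} — 1.
Only in a1ec732's history (behind): {a1bcd35, a1ec732} — 2.

1 ahead, 2 behind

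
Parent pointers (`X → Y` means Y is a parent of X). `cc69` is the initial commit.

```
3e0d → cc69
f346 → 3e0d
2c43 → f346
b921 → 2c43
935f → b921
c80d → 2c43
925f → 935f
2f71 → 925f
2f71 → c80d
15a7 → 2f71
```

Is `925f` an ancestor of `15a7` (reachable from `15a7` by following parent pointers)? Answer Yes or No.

Yes

Ancestors of 15a7 (commits reachable by following parents): {15a7, 2c43, 2f71, 3e0d, 925f, 935f, b921, c80d, cc69, f346}.
925f is in that set, so it is an ancestor of 15a7.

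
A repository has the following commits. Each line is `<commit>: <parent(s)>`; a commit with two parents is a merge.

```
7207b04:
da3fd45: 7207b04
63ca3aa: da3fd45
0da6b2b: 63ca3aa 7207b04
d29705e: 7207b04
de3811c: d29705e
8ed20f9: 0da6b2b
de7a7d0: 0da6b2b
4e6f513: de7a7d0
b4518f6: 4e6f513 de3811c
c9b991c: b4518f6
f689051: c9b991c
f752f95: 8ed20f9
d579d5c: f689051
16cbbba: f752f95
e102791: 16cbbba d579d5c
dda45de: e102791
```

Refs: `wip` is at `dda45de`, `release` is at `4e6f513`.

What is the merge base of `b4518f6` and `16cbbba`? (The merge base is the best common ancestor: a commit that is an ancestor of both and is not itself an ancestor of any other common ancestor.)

Ancestors of b4518f6: {0da6b2b, 4e6f513, 63ca3aa, 7207b04, b4518f6, d29705e, da3fd45, de3811c, de7a7d0}.
Ancestors of 16cbbba: {0da6b2b, 16cbbba, 63ca3aa, 7207b04, 8ed20f9, da3fd45, f752f95}.
Common ancestors: {0da6b2b, 63ca3aa, 7207b04, da3fd45}.
Among these, 0da6b2b is not an ancestor of any other common ancestor — it is the merge base.

0da6b2b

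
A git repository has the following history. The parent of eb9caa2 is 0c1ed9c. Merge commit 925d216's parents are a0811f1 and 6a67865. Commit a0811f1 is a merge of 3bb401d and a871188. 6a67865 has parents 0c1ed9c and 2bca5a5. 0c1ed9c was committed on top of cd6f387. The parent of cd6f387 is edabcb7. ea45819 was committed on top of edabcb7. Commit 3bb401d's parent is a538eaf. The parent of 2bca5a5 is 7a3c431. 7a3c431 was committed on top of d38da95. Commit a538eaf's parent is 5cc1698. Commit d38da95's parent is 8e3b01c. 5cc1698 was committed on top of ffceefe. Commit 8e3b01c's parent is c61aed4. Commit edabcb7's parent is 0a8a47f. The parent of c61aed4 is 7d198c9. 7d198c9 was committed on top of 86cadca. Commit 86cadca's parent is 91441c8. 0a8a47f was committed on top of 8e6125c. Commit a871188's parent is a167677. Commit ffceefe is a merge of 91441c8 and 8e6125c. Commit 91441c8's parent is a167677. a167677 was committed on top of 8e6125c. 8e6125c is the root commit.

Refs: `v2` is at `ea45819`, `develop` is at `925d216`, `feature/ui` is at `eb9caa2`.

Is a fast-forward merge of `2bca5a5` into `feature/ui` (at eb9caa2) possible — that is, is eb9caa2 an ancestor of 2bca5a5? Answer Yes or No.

No

A fast-forward from eb9caa2 to 2bca5a5 is possible iff eb9caa2 is an ancestor of 2bca5a5.
Ancestors of 2bca5a5: {2bca5a5, 7a3c431, 7d198c9, 86cadca, 8e3b01c, 8e6125c, 91441c8, a167677, c61aed4, d38da95}.
eb9caa2 is not among them, so fast-forward is not possible.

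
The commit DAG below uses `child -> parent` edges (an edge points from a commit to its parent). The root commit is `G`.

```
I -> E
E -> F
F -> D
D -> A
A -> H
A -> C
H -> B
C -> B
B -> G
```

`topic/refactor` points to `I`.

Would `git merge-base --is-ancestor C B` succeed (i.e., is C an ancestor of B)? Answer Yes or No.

Ancestors of B: {B, G}.
C is not in that set, so it is not an ancestor of B.

No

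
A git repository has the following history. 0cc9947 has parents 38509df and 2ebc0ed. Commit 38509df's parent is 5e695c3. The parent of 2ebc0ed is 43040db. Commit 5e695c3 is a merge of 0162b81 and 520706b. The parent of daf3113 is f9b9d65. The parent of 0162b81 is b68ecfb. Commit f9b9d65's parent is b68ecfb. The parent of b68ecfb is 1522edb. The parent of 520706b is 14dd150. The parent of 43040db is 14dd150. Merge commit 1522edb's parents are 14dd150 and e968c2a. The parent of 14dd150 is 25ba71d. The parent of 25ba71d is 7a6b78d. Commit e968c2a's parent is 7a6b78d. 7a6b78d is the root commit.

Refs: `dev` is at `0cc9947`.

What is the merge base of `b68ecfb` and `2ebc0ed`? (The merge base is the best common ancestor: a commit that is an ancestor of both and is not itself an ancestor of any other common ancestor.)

14dd150

Ancestors of b68ecfb: {14dd150, 1522edb, 25ba71d, 7a6b78d, b68ecfb, e968c2a}.
Ancestors of 2ebc0ed: {14dd150, 25ba71d, 2ebc0ed, 43040db, 7a6b78d}.
Common ancestors: {14dd150, 25ba71d, 7a6b78d}.
Among these, 14dd150 is not an ancestor of any other common ancestor — it is the merge base.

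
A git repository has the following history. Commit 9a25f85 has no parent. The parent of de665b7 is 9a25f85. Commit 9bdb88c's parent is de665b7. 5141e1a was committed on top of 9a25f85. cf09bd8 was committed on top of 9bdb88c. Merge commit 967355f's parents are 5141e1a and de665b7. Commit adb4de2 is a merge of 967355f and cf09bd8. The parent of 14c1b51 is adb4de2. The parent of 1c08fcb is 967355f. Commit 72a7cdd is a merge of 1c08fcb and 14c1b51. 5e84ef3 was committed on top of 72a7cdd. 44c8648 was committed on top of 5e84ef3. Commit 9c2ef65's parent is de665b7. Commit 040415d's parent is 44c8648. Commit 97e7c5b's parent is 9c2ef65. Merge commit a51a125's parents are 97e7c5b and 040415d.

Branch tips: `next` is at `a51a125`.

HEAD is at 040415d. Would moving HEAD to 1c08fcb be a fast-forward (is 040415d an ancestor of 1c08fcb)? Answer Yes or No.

A fast-forward from 040415d to 1c08fcb is possible iff 040415d is an ancestor of 1c08fcb.
Ancestors of 1c08fcb: {1c08fcb, 5141e1a, 967355f, 9a25f85, de665b7}.
040415d is not among them, so fast-forward is not possible.

No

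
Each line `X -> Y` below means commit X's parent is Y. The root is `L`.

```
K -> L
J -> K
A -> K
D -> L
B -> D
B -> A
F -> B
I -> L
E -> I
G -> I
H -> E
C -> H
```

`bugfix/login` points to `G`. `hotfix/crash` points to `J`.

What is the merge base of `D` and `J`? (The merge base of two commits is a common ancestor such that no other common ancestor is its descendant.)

L

Ancestors of D: {D, L}.
Ancestors of J: {J, K, L}.
Common ancestors: {L}.
The only common ancestor is L, so it is the merge base.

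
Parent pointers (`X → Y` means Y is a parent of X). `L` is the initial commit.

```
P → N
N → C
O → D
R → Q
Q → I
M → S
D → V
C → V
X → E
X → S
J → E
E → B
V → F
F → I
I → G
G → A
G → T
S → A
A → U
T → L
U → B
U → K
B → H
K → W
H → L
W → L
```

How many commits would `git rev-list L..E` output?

3

Reachable from E: {B, E, H, L}.
Reachable from L: {L}.
In E's history but not L's: {B, E, H} — 3 commits.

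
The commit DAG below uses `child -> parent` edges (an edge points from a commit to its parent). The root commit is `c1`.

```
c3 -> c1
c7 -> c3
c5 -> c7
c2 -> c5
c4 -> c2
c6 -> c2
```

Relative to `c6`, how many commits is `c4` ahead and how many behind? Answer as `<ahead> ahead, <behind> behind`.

Reachable from c4: {c1, c2, c3, c4, c5, c7}.
Reachable from c6: {c1, c2, c3, c5, c6, c7}.
Only in c4's history (ahead): {c4} — 1.
Only in c6's history (behind): {c6} — 1.

1 ahead, 1 behind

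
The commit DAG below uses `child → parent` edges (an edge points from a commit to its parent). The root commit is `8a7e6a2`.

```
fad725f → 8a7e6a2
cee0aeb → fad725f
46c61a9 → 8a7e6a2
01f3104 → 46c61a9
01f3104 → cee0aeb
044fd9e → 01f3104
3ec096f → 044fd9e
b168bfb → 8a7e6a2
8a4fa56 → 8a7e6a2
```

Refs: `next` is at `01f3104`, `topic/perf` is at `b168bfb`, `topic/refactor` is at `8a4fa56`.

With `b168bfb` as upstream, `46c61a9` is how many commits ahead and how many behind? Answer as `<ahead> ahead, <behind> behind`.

Reachable from 46c61a9: {46c61a9, 8a7e6a2}.
Reachable from b168bfb: {8a7e6a2, b168bfb}.
Only in 46c61a9's history (ahead): {46c61a9} — 1.
Only in b168bfb's history (behind): {b168bfb} — 1.

1 ahead, 1 behind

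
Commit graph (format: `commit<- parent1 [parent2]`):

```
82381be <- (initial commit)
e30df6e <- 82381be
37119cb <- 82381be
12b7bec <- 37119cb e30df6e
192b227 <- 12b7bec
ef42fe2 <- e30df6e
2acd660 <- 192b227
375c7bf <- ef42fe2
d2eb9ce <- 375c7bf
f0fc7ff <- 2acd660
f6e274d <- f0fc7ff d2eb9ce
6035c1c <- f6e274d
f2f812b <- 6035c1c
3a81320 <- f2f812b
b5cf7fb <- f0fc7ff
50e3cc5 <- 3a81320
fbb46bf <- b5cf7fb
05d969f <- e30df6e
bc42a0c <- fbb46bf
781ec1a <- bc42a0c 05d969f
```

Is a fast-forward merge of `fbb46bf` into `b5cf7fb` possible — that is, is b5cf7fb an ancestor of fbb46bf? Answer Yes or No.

Yes

A fast-forward from b5cf7fb to fbb46bf is possible iff b5cf7fb is an ancestor of fbb46bf.
Ancestors of fbb46bf: {12b7bec, 192b227, 2acd660, 37119cb, 82381be, b5cf7fb, e30df6e, f0fc7ff, fbb46bf}.
b5cf7fb is among them, so fast-forward is possible.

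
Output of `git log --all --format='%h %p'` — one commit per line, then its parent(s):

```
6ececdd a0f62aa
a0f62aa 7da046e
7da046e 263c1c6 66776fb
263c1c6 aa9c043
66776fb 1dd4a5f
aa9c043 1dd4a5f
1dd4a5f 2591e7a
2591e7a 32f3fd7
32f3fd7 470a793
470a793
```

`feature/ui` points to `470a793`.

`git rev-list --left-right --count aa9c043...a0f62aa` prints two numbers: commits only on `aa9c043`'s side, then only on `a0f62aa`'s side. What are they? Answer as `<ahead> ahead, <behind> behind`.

0 ahead, 4 behind

Reachable from aa9c043: {1dd4a5f, 2591e7a, 32f3fd7, 470a793, aa9c043}.
Reachable from a0f62aa: {1dd4a5f, 2591e7a, 263c1c6, 32f3fd7, 470a793, 66776fb, 7da046e, a0f62aa, aa9c043}.
Only in aa9c043's history (ahead): {} — 0.
Only in a0f62aa's history (behind): {263c1c6, 66776fb, 7da046e, a0f62aa} — 4.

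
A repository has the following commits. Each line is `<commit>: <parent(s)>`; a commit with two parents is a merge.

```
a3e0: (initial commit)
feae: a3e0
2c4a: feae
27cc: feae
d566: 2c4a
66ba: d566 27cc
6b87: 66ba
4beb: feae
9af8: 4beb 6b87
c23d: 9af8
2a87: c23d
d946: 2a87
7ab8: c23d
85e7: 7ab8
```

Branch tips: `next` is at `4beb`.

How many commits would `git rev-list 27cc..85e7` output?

9

Reachable from 85e7: {27cc, 2c4a, 4beb, 66ba, 6b87, 7ab8, 85e7, 9af8, a3e0, c23d, d566, feae}.
Reachable from 27cc: {27cc, a3e0, feae}.
In 85e7's history but not 27cc's: {2c4a, 4beb, 66ba, 6b87, 7ab8, 85e7, 9af8, c23d, d566} — 9 commits.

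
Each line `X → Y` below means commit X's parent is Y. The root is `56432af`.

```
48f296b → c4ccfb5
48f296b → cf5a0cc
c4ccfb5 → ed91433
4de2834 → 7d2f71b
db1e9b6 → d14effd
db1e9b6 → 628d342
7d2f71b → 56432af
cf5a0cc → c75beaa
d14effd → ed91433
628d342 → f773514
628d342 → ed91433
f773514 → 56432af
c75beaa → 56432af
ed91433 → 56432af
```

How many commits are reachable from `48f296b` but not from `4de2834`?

Reachable from 48f296b: {48f296b, 56432af, c4ccfb5, c75beaa, cf5a0cc, ed91433}.
Reachable from 4de2834: {4de2834, 56432af, 7d2f71b}.
In 48f296b's history but not 4de2834's: {48f296b, c4ccfb5, c75beaa, cf5a0cc, ed91433} — 5 commits.

5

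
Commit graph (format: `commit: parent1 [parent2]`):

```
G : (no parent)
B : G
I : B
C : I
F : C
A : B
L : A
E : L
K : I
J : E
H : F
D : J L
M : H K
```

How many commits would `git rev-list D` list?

7

Walking parent pointers from D: reachable set = {A, B, D, E, G, J, L}.
That is 7 commits.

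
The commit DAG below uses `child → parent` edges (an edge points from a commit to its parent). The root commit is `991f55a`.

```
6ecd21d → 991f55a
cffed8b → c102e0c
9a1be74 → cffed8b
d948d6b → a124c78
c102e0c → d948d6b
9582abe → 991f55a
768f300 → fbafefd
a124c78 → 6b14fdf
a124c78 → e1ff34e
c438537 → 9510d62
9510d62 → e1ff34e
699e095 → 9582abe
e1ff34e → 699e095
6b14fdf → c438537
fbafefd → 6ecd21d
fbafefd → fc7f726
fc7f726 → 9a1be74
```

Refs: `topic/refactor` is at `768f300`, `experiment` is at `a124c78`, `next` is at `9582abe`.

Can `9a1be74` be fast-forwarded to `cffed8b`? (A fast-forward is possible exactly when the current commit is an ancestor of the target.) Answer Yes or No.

A fast-forward from 9a1be74 to cffed8b is possible iff 9a1be74 is an ancestor of cffed8b.
Ancestors of cffed8b: {699e095, 6b14fdf, 9510d62, 9582abe, 991f55a, a124c78, c102e0c, c438537, cffed8b, d948d6b, e1ff34e}.
9a1be74 is not among them, so fast-forward is not possible.

No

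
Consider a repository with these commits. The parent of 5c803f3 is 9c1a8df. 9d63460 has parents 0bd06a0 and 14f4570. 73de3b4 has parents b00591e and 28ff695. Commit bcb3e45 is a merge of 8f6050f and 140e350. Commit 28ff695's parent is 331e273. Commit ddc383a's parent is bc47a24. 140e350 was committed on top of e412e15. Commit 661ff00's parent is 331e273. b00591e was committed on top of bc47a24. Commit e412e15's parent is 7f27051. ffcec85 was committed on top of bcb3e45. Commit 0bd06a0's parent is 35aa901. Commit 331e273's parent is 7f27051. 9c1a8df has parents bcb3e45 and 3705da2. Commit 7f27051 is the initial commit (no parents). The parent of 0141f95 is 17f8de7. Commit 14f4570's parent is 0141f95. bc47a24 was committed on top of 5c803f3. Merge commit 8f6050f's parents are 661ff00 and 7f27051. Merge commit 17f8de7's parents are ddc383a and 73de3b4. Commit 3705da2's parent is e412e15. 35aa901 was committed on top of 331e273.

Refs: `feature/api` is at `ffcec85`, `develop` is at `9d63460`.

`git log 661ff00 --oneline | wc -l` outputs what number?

Walking parent pointers from 661ff00: reachable set = {331e273, 661ff00, 7f27051}.
That is 3 commits.

3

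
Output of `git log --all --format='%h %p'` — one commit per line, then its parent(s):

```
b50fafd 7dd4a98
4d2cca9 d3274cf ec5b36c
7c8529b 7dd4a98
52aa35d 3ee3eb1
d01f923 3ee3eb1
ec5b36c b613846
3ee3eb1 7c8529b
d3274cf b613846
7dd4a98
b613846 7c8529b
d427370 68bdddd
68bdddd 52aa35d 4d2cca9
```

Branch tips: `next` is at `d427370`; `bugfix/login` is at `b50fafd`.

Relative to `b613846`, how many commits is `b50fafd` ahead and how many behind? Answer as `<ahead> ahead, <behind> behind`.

Reachable from b50fafd: {7dd4a98, b50fafd}.
Reachable from b613846: {7c8529b, 7dd4a98, b613846}.
Only in b50fafd's history (ahead): {b50fafd} — 1.
Only in b613846's history (behind): {7c8529b, b613846} — 2.

1 ahead, 2 behind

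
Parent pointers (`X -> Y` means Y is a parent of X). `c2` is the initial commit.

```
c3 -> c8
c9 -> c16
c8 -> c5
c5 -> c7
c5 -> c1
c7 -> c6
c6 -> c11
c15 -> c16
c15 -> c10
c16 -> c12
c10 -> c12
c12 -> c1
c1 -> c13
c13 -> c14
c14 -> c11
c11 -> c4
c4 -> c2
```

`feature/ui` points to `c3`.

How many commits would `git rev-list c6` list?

4

Walking parent pointers from c6: reachable set = {c11, c2, c4, c6}.
That is 4 commits.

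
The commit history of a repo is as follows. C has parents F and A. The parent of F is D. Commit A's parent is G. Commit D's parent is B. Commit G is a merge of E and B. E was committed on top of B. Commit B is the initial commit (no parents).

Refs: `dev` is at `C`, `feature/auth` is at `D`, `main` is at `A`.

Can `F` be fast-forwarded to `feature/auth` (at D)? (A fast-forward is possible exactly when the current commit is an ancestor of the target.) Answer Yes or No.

No

A fast-forward from F to D is possible iff F is an ancestor of D.
Ancestors of D: {B, D}.
F is not among them, so fast-forward is not possible.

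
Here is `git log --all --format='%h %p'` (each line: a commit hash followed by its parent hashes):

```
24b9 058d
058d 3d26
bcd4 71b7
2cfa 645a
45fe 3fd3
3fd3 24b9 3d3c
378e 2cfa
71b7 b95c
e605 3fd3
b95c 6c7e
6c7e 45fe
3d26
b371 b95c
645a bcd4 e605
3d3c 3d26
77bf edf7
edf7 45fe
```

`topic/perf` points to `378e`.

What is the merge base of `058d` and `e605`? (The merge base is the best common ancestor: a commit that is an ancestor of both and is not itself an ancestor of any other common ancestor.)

058d

Ancestors of 058d: {058d, 3d26}.
Ancestors of e605: {058d, 24b9, 3d26, 3d3c, 3fd3, e605}.
Common ancestors: {058d, 3d26}.
Among these, 058d is not an ancestor of any other common ancestor — it is the merge base.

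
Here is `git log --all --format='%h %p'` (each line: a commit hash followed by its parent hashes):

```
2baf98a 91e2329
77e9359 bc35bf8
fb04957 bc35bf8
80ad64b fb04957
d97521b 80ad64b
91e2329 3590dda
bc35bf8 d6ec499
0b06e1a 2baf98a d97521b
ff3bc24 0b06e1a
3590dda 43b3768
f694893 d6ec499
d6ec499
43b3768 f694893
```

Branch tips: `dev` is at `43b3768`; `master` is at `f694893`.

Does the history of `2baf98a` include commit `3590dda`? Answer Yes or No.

Ancestors of 2baf98a (commits reachable by following parents): {2baf98a, 3590dda, 43b3768, 91e2329, d6ec499, f694893}.
3590dda is in that set, so it is an ancestor of 2baf98a.

Yes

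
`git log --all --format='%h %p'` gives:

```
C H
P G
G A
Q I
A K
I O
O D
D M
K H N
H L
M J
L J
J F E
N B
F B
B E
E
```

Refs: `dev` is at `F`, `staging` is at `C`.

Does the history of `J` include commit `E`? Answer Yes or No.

Yes

Ancestors of J (commits reachable by following parents): {B, E, F, J}.
E is in that set, so it is an ancestor of J.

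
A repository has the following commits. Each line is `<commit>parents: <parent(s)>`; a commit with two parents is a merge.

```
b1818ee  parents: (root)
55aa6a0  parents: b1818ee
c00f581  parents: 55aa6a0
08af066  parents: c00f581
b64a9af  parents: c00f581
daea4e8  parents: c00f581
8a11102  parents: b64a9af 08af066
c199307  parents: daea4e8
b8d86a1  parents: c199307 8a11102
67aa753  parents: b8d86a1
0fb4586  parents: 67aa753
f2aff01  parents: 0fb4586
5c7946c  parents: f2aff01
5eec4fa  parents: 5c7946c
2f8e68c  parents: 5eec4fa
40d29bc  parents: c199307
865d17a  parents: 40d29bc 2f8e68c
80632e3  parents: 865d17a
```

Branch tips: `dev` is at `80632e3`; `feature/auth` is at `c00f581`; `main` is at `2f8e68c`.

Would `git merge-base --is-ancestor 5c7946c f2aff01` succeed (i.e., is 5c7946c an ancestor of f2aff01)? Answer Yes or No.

Ancestors of f2aff01: {08af066, 0fb4586, 55aa6a0, 67aa753, 8a11102, b1818ee, b64a9af, b8d86a1, c00f581, c199307, daea4e8, f2aff01}.
5c7946c is not in that set, so it is not an ancestor of f2aff01.

No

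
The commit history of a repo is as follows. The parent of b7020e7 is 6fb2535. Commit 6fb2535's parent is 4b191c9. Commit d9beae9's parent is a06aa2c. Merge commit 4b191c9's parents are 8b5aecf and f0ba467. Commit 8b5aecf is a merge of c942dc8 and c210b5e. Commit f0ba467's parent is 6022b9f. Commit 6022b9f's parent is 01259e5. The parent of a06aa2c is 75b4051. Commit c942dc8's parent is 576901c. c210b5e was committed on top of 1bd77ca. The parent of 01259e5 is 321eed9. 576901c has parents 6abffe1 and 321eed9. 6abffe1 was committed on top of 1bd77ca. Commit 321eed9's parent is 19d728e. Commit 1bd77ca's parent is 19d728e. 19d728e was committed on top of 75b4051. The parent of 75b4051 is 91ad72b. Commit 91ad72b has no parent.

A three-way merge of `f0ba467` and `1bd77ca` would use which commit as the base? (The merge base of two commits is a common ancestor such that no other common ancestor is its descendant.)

19d728e

Ancestors of f0ba467: {01259e5, 19d728e, 321eed9, 6022b9f, 75b4051, 91ad72b, f0ba467}.
Ancestors of 1bd77ca: {19d728e, 1bd77ca, 75b4051, 91ad72b}.
Common ancestors: {19d728e, 75b4051, 91ad72b}.
Among these, 19d728e is not an ancestor of any other common ancestor — it is the merge base.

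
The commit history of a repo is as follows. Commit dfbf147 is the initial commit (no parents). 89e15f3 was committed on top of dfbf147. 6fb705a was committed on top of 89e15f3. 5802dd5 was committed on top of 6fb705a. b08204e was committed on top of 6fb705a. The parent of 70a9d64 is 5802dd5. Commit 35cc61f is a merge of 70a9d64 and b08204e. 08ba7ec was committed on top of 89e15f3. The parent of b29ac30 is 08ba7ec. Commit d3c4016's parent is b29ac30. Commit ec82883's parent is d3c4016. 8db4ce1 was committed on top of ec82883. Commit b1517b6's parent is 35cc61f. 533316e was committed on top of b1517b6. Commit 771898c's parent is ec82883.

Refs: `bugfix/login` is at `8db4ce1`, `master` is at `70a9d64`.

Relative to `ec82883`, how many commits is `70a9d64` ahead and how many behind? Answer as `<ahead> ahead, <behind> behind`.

3 ahead, 4 behind

Reachable from 70a9d64: {5802dd5, 6fb705a, 70a9d64, 89e15f3, dfbf147}.
Reachable from ec82883: {08ba7ec, 89e15f3, b29ac30, d3c4016, dfbf147, ec82883}.
Only in 70a9d64's history (ahead): {5802dd5, 6fb705a, 70a9d64} — 3.
Only in ec82883's history (behind): {08ba7ec, b29ac30, d3c4016, ec82883} — 4.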